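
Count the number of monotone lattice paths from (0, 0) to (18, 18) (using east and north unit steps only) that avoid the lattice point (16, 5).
Number of paths = 9072998655

Total paths from (0, 0) to (18, 18): C(36, 18) = 9075135300. Paths through (16, 5): (paths (0, 0) → (16, 5)) × (paths (16, 5) → (18, 18)) = C(21, 16) · C(15, 2) = 20349 · 105 = 2136645. Avoidance count = 9075135300 − 2136645 = 9072998655.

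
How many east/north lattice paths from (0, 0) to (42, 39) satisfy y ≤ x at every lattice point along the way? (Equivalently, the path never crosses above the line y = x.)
Number of paths = 18816592728628647691200

By the reflection principle (André's argument), the number of monotone paths to (42, 39) with n ≤ m that never go above y = x is C(81, 42) − C(81, 43) = 202278371832757962680400 − 183461779104129314989200 = 18816592728628647691200.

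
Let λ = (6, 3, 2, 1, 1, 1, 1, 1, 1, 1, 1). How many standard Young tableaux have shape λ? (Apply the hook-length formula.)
# SYT of shape (6, 3, 2, 1, 1, 1, 1, 1, 1, 1, 1) = 2494206

Hook-length formula: f^λ = n! / Π hook(c), product over all cells c of the Young diagram. For λ = (6, 3, 2, 1, 1, 1, 1, 1, 1, 1, 1), n = 19 boxes. Hook lengths by row (left-to-right, top-to-bottom): [16, 7, 5, 3, 2, 1]; [12, 3, 1]; [10, 1]; [8]; [7]; [6]; [5]; [4]; [3]; [2]; [1]. Product of hooks = 48771072000. So f^λ = 19! / 48771072000 = 121645100408832000 / 48771072000 = 2494206.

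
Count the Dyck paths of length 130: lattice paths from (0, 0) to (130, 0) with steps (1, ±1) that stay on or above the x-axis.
C_65 = 1440418573150919668872489894243865350

These Dyck paths are counted by the Catalan number C_n = (1/(n + 1)) · C(2n, n). For n = 65: C_65 = (1/66) · C(130, 65) = 95067625827960698145584333020095113100/66 = 1440418573150919668872489894243865350.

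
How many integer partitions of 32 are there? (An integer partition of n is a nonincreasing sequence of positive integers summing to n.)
p(32) = 8349

Compute p(n) via the recurrence p(n, m) = p(n, m−1) + p(n−m, m), where p(n, m) counts partitions of n with all parts ≤ m and p(n) = p(n, n). The base cases are p(0, m) = 1 and p(n, 0) = 0 for n > 0. Filling the table yields p(32) = 8349. (Euler's pentagonal recurrence is an alternative.)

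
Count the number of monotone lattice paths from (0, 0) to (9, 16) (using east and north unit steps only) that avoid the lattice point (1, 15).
Number of paths = 2042831

Total paths from (0, 0) to (9, 16): C(25, 9) = 2042975. Paths through (1, 15): (paths (0, 0) → (1, 15)) × (paths (1, 15) → (9, 16)) = C(16, 1) · C(9, 8) = 16 · 9 = 144. Avoidance count = 2042975 − 144 = 2042831.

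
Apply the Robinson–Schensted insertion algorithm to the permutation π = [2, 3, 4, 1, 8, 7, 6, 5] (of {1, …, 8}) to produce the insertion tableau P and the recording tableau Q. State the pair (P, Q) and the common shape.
P = [1, 3, 4, 5] / [2, 6] / [7] / [8];  Q = [1, 2, 3, 5] / [4, 6] / [7] / [8];  common shape = (4, 2, 1, 1)

Row-insert the values π_1, π_2, … into P one at a time, bumping the leftmost entry strictly greater than the inserted value down to the next row. The recording tableau Q records, in position (i, j), the step at which that cell was added to P.
  Insert 2 (step 1): P = [2];  Q = [1]
  Insert 3 (step 2): P = [2, 3];  Q = [1, 2]
  Insert 4 (step 3): P = [2, 3, 4];  Q = [1, 2, 3]
  Insert 1 (step 4): P = [1, 3, 4] / [2];  Q = [1, 2, 3] / [4]
  Insert 8 (step 5): P = [1, 3, 4, 8] / [2];  Q = [1, 2, 3, 5] / [4]
  Insert 7 (step 6): P = [1, 3, 4, 7] / [2, 8];  Q = [1, 2, 3, 5] / [4, 6]
  Insert 6 (step 7): P = [1, 3, 4, 6] / [2, 7] / [8];  Q = [1, 2, 3, 5] / [4, 6] / [7]
  Insert 5 (step 8): P = [1, 3, 4, 5] / [2, 6] / [7] / [8];  Q = [1, 2, 3, 5] / [4, 6] / [7] / [8]
Final shape: (4, 2, 1, 1).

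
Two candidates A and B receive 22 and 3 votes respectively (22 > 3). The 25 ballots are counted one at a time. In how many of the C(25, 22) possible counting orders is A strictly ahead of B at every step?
Strict-lead orderings = 1748

Total orderings of the 25 votes with 22 for A: C(25, 22) = 2300. By the Bertrand ballot formula (Cycle Lemma / reflection principle), the number of orderings in which A is strictly ahead of B throughout is (p − q)/(p + q) · C(p + q, p) = (22 − 3)/(22 + 3) · 2300 = 1748.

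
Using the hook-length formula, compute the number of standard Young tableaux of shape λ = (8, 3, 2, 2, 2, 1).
# SYT of shape (8, 3, 2, 2, 2, 1) = 4230144

Hook-length formula: f^λ = n! / Π hook(c), product over all cells c of the Young diagram. For λ = (8, 3, 2, 2, 2, 1), n = 18 boxes. Hook lengths by row (left-to-right, top-to-bottom): [13, 11, 7, 5, 4, 3, 2, 1]; [7, 5, 1]; [5, 3]; [4, 2]; [3, 1]; [1]. Product of hooks = 1513512000. So f^λ = 18! / 1513512000 = 6402373705728000 / 1513512000 = 4230144.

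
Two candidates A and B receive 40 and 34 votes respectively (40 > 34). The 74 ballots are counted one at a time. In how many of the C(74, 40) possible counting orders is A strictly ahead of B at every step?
Strict-lead orderings = 111342333555814221882

Total orderings of the 74 votes with 40 for A: C(74, 40) = 1373222113855042069878. By the Bertrand ballot formula (Cycle Lemma / reflection principle), the number of orderings in which A is strictly ahead of B throughout is (p − q)/(p + q) · C(p + q, p) = (40 − 34)/(40 + 34) · 1373222113855042069878 = 111342333555814221882.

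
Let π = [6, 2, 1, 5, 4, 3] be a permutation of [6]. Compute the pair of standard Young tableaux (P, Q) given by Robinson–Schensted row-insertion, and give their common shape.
P = [1, 3] / [2, 4] / [5] / [6];  Q = [1, 4] / [2, 5] / [3] / [6];  common shape = (2, 2, 1, 1)

Row-insert the values π_1, π_2, … into P one at a time, bumping the leftmost entry strictly greater than the inserted value down to the next row. The recording tableau Q records, in position (i, j), the step at which that cell was added to P.
  Insert 6 (step 1): P = [6];  Q = [1]
  Insert 2 (step 2): P = [2] / [6];  Q = [1] / [2]
  Insert 1 (step 3): P = [1] / [2] / [6];  Q = [1] / [2] / [3]
  Insert 5 (step 4): P = [1, 5] / [2] / [6];  Q = [1, 4] / [2] / [3]
  Insert 4 (step 5): P = [1, 4] / [2, 5] / [6];  Q = [1, 4] / [2, 5] / [3]
  Insert 3 (step 6): P = [1, 3] / [2, 4] / [5] / [6];  Q = [1, 4] / [2, 5] / [3] / [6]
Final shape: (2, 2, 1, 1).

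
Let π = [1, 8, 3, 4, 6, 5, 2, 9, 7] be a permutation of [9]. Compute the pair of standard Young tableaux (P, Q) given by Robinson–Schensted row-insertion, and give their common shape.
P = [1, 2, 4, 5, 7] / [3, 9] / [6] / [8];  Q = [1, 2, 4, 5, 8] / [3, 9] / [6] / [7];  common shape = (5, 2, 1, 1)

Row-insert the values π_1, π_2, … into P one at a time, bumping the leftmost entry strictly greater than the inserted value down to the next row. The recording tableau Q records, in position (i, j), the step at which that cell was added to P.
  Insert 1 (step 1): P = [1];  Q = [1]
  Insert 8 (step 2): P = [1, 8];  Q = [1, 2]
  Insert 3 (step 3): P = [1, 3] / [8];  Q = [1, 2] / [3]
  Insert 4 (step 4): P = [1, 3, 4] / [8];  Q = [1, 2, 4] / [3]
  Insert 6 (step 5): P = [1, 3, 4, 6] / [8];  Q = [1, 2, 4, 5] / [3]
  Insert 5 (step 6): P = [1, 3, 4, 5] / [6] / [8];  Q = [1, 2, 4, 5] / [3] / [6]
  Insert 2 (step 7): P = [1, 2, 4, 5] / [3] / [6] / [8];  Q = [1, 2, 4, 5] / [3] / [6] / [7]
  Insert 9 (step 8): P = [1, 2, 4, 5, 9] / [3] / [6] / [8];  Q = [1, 2, 4, 5, 8] / [3] / [6] / [7]
  Insert 7 (step 9): P = [1, 2, 4, 5, 7] / [3, 9] / [6] / [8];  Q = [1, 2, 4, 5, 8] / [3, 9] / [6] / [7]
Final shape: (5, 2, 1, 1).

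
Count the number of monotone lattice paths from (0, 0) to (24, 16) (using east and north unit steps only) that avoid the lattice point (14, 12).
Number of paths = 53184743950

Total paths from (0, 0) to (24, 16): C(40, 24) = 62852101650. Paths through (14, 12): (paths (0, 0) → (14, 12)) × (paths (14, 12) → (24, 16)) = C(26, 14) · C(14, 10) = 9657700 · 1001 = 9667357700. Avoidance count = 62852101650 − 9667357700 = 53184743950.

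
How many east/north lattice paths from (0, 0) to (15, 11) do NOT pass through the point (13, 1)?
Number of paths = 7725236

Total paths from (0, 0) to (15, 11): C(26, 15) = 7726160. Paths through (13, 1): (paths (0, 0) → (13, 1)) × (paths (13, 1) → (15, 11)) = C(14, 13) · C(12, 2) = 14 · 66 = 924. Avoidance count = 7726160 − 924 = 7725236.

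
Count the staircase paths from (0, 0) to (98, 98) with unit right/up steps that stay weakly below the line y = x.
C_98 = 57743358069601357782187700608042856334020731624756611000

These NE paths below the diagonal are counted by the Catalan number C_n = (1/(n + 1)) · C(2n, n). For n = 98: C_98 = (1/99) · C(196, 98) = 5716592448890534420436582360196242777068052430850904489000/99 = 57743358069601357782187700608042856334020731624756611000.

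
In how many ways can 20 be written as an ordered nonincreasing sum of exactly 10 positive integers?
p(20, 10 parts) = 42

Partitions of n into exactly k parts are in bijection with partitions of n − k into at most k parts (subtract 1 from each part). So p(20, exactly 10) = p(10, parts ≤ 10). Computing via the recurrence p(m, j) = p(m, j−1) + p(m−j, j) gives 42.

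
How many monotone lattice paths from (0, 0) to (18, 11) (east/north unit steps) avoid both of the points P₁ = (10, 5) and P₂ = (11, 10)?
Number of paths = 22901697

Inclusion–exclusion. Total paths: C(29, 18) = 34597290. Through P₁: C(15, 10)·C(14, 8) = 9018009. Through P₂: C(21, 11)·C(8, 7) = 2821728. Since P₁ is strictly southwest of P₂, a monotone path through both must visit P₁ then P₂; paths through both = C(15, 10)·C(6, 1)·C(8, 7) = 144144. Avoid both = 34597290 − 9018009 − 2821728 + 144144 = 22901697.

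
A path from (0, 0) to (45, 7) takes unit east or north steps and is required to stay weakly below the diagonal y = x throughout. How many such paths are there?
Number of paths = 113426040

By the reflection principle (André's argument), the number of monotone paths to (45, 7) with n ≤ m that never go above y = x is C(52, 45) − C(52, 46) = 133784560 − 20358520 = 113426040.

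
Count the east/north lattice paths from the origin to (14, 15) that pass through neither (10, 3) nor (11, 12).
Number of paths = 50053880

Inclusion–exclusion. Total paths: C(29, 14) = 77558760. Through P₁: C(13, 10)·C(16, 4) = 520520. Through P₂: C(23, 11)·C(6, 3) = 27041560. Since P₁ is strictly southwest of P₂, a monotone path through both must visit P₁ then P₂; paths through both = C(13, 10)·C(10, 1)·C(6, 3) = 57200. Avoid both = 77558760 − 520520 − 27041560 + 57200 = 50053880.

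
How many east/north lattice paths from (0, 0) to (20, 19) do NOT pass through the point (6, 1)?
Number of paths = 65623215210

Total paths from (0, 0) to (20, 19): C(39, 20) = 68923264410. Paths through (6, 1): (paths (0, 0) → (6, 1)) × (paths (6, 1) → (20, 19)) = C(7, 6) · C(32, 14) = 7 · 471435600 = 3300049200. Avoidance count = 68923264410 − 3300049200 = 65623215210.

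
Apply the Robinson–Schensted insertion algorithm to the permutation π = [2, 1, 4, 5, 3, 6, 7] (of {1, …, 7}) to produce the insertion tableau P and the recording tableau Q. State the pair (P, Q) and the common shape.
P = [1, 3, 5, 6, 7] / [2, 4];  Q = [1, 3, 4, 6, 7] / [2, 5];  common shape = (5, 2)

Row-insert the values π_1, π_2, … into P one at a time, bumping the leftmost entry strictly greater than the inserted value down to the next row. The recording tableau Q records, in position (i, j), the step at which that cell was added to P.
  Insert 2 (step 1): P = [2];  Q = [1]
  Insert 1 (step 2): P = [1] / [2];  Q = [1] / [2]
  Insert 4 (step 3): P = [1, 4] / [2];  Q = [1, 3] / [2]
  Insert 5 (step 4): P = [1, 4, 5] / [2];  Q = [1, 3, 4] / [2]
  Insert 3 (step 5): P = [1, 3, 5] / [2, 4];  Q = [1, 3, 4] / [2, 5]
  Insert 6 (step 6): P = [1, 3, 5, 6] / [2, 4];  Q = [1, 3, 4, 6] / [2, 5]
  Insert 7 (step 7): P = [1, 3, 5, 6, 7] / [2, 4];  Q = [1, 3, 4, 6, 7] / [2, 5]
Final shape: (5, 2).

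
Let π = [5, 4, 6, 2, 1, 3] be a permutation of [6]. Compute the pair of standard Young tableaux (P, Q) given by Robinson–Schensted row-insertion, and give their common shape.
P = [1, 3] / [2, 6] / [4] / [5];  Q = [1, 3] / [2, 6] / [4] / [5];  common shape = (2, 2, 1, 1)

Row-insert the values π_1, π_2, … into P one at a time, bumping the leftmost entry strictly greater than the inserted value down to the next row. The recording tableau Q records, in position (i, j), the step at which that cell was added to P.
  Insert 5 (step 1): P = [5];  Q = [1]
  Insert 4 (step 2): P = [4] / [5];  Q = [1] / [2]
  Insert 6 (step 3): P = [4, 6] / [5];  Q = [1, 3] / [2]
  Insert 2 (step 4): P = [2, 6] / [4] / [5];  Q = [1, 3] / [2] / [4]
  Insert 1 (step 5): P = [1, 6] / [2] / [4] / [5];  Q = [1, 3] / [2] / [4] / [5]
  Insert 3 (step 6): P = [1, 3] / [2, 6] / [4] / [5];  Q = [1, 3] / [2, 6] / [4] / [5]
Final shape: (2, 2, 1, 1).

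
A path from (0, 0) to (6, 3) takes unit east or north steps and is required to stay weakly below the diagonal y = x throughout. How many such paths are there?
Number of paths = 48

By the reflection principle (André's argument), the number of monotone paths to (6, 3) with n ≤ m that never go above y = x is C(9, 6) − C(9, 7) = 84 − 36 = 48.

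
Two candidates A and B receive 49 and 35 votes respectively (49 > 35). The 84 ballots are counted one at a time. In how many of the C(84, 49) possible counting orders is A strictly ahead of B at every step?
Strict-lead orderings = 87881043547705246747740

Total orderings of the 84 votes with 49 for A: C(84, 49) = 527286261286231480486440. By the Bertrand ballot formula (Cycle Lemma / reflection principle), the number of orderings in which A is strictly ahead of B throughout is (p − q)/(p + q) · C(p + q, p) = (49 − 35)/(49 + 35) · 527286261286231480486440 = 87881043547705246747740.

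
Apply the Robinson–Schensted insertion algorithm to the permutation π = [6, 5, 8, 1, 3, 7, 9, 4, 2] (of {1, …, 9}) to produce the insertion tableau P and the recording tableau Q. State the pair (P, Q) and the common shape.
P = [1, 2, 4, 9] / [3, 7] / [5, 8] / [6];  Q = [1, 3, 6, 7] / [2, 5] / [4, 8] / [9];  common shape = (4, 2, 2, 1)

Row-insert the values π_1, π_2, … into P one at a time, bumping the leftmost entry strictly greater than the inserted value down to the next row. The recording tableau Q records, in position (i, j), the step at which that cell was added to P.
  Insert 6 (step 1): P = [6];  Q = [1]
  Insert 5 (step 2): P = [5] / [6];  Q = [1] / [2]
  Insert 8 (step 3): P = [5, 8] / [6];  Q = [1, 3] / [2]
  Insert 1 (step 4): P = [1, 8] / [5] / [6];  Q = [1, 3] / [2] / [4]
  Insert 3 (step 5): P = [1, 3] / [5, 8] / [6];  Q = [1, 3] / [2, 5] / [4]
  Insert 7 (step 6): P = [1, 3, 7] / [5, 8] / [6];  Q = [1, 3, 6] / [2, 5] / [4]
  Insert 9 (step 7): P = [1, 3, 7, 9] / [5, 8] / [6];  Q = [1, 3, 6, 7] / [2, 5] / [4]
  Insert 4 (step 8): P = [1, 3, 4, 9] / [5, 7] / [6, 8];  Q = [1, 3, 6, 7] / [2, 5] / [4, 8]
  Insert 2 (step 9): P = [1, 2, 4, 9] / [3, 7] / [5, 8] / [6];  Q = [1, 3, 6, 7] / [2, 5] / [4, 8] / [9]
Final shape: (4, 2, 2, 1).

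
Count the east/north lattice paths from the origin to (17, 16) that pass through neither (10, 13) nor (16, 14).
Number of paths = 617272551

Inclusion–exclusion. Total paths: C(33, 17) = 1166803110. Through P₁: C(23, 10)·C(10, 7) = 137287920. Through P₂: C(30, 16)·C(3, 1) = 436268025. Since P₁ is strictly southwest of P₂, a monotone path through both must visit P₁ then P₂; paths through both = C(23, 10)·C(7, 6)·C(3, 1) = 24025386. Avoid both = 1166803110 − 137287920 − 436268025 + 24025386 = 617272551.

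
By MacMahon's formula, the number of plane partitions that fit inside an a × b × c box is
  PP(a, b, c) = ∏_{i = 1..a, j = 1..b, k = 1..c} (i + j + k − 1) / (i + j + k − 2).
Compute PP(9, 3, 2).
PP(9, 3, 2) = 15730

Evaluate the triple product over i = 1..9, j = 1..3, k = 1..2. The factors are (2/1) · (3/2) · (3/2) · (4/3) · (4/3) · (5/4) · (3/2) · (4/3) · … (54 factors total). The numerators and denominators telescope so the product is an integer; carrying out the multiplication exactly gives PP(9, 3, 2) = 15730.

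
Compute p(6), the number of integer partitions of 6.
p(6) = 11

List all partitions of 6: 6, 5+1, 4+2, 4+1+1, 3+3, 3+2+1, 3+1+1+1, 2+2+2, 2+2+1+1, 2+1+1+1+1, 1+1+1+1+1+1. Counting them gives p(6) = 11.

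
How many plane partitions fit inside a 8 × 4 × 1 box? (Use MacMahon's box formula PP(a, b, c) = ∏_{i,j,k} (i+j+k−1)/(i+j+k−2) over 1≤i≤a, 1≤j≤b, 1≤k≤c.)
PP(8, 4, 1) = 495

Evaluate the triple product over i = 1..8, j = 1..4, k = 1..1. The factors are (2/1) · (3/2) · (4/3) · (5/4) · (3/2) · (4/3) · (5/4) · (6/5) · … (32 factors total). The numerators and denominators telescope so the product is an integer; carrying out the multiplication exactly gives PP(8, 4, 1) = 495.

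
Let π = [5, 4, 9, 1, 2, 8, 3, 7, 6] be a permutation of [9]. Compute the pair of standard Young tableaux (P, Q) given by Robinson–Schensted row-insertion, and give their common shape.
P = [1, 2, 3, 6] / [4, 7] / [5, 8] / [9];  Q = [1, 3, 6, 8] / [2, 5] / [4, 7] / [9];  common shape = (4, 2, 2, 1)

Row-insert the values π_1, π_2, … into P one at a time, bumping the leftmost entry strictly greater than the inserted value down to the next row. The recording tableau Q records, in position (i, j), the step at which that cell was added to P.
  Insert 5 (step 1): P = [5];  Q = [1]
  Insert 4 (step 2): P = [4] / [5];  Q = [1] / [2]
  Insert 9 (step 3): P = [4, 9] / [5];  Q = [1, 3] / [2]
  Insert 1 (step 4): P = [1, 9] / [4] / [5];  Q = [1, 3] / [2] / [4]
  Insert 2 (step 5): P = [1, 2] / [4, 9] / [5];  Q = [1, 3] / [2, 5] / [4]
  Insert 8 (step 6): P = [1, 2, 8] / [4, 9] / [5];  Q = [1, 3, 6] / [2, 5] / [4]
  Insert 3 (step 7): P = [1, 2, 3] / [4, 8] / [5, 9];  Q = [1, 3, 6] / [2, 5] / [4, 7]
  Insert 7 (step 8): P = [1, 2, 3, 7] / [4, 8] / [5, 9];  Q = [1, 3, 6, 8] / [2, 5] / [4, 7]
  Insert 6 (step 9): P = [1, 2, 3, 6] / [4, 7] / [5, 8] / [9];  Q = [1, 3, 6, 8] / [2, 5] / [4, 7] / [9]
Final shape: (4, 2, 2, 1).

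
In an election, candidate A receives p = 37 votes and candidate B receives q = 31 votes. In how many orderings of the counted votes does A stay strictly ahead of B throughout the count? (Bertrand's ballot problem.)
Strict-lead orderings = 1933488532680440736

Total orderings of the 68 votes with 37 for A: C(68, 37) = 21912870037044995008. By the Bertrand ballot formula (Cycle Lemma / reflection principle), the number of orderings in which A is strictly ahead of B throughout is (p − q)/(p + q) · C(p + q, p) = (37 − 31)/(37 + 31) · 21912870037044995008 = 1933488532680440736.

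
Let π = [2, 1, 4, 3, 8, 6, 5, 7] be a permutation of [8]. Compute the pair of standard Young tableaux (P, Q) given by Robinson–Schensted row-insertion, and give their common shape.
P = [1, 3, 5, 7] / [2, 4, 6] / [8];  Q = [1, 3, 5, 8] / [2, 4, 6] / [7];  common shape = (4, 3, 1)

Row-insert the values π_1, π_2, … into P one at a time, bumping the leftmost entry strictly greater than the inserted value down to the next row. The recording tableau Q records, in position (i, j), the step at which that cell was added to P.
  Insert 2 (step 1): P = [2];  Q = [1]
  Insert 1 (step 2): P = [1] / [2];  Q = [1] / [2]
  Insert 4 (step 3): P = [1, 4] / [2];  Q = [1, 3] / [2]
  Insert 3 (step 4): P = [1, 3] / [2, 4];  Q = [1, 3] / [2, 4]
  Insert 8 (step 5): P = [1, 3, 8] / [2, 4];  Q = [1, 3, 5] / [2, 4]
  Insert 6 (step 6): P = [1, 3, 6] / [2, 4, 8];  Q = [1, 3, 5] / [2, 4, 6]
  Insert 5 (step 7): P = [1, 3, 5] / [2, 4, 6] / [8];  Q = [1, 3, 5] / [2, 4, 6] / [7]
  Insert 7 (step 8): P = [1, 3, 5, 7] / [2, 4, 6] / [8];  Q = [1, 3, 5, 8] / [2, 4, 6] / [7]
Final shape: (4, 3, 1).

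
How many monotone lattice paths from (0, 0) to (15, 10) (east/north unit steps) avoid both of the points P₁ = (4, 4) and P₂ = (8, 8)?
Number of paths = 2115520

Inclusion–exclusion. Total paths: C(25, 15) = 3268760. Through P₁: C(8, 4)·C(17, 11) = 866320. Through P₂: C(16, 8)·C(9, 7) = 463320. Since P₁ is strictly southwest of P₂, a monotone path through both must visit P₁ then P₂; paths through both = C(8, 4)·C(8, 4)·C(9, 7) = 176400. Avoid both = 3268760 − 866320 − 463320 + 176400 = 2115520.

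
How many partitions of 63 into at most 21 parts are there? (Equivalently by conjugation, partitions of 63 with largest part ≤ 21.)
p(63, parts ≤ 21) = 1249153

Use the recurrence p(n, m) = p(n, m−1) + p(n−m, m): either the largest part is < m (count p(n, m−1)) or the largest part is exactly m (remove one copy of m, count p(n−m, m)). With p(0, ·) = 1 this gives p(63, parts ≤ 21) = 1249153. (By conjugating Young diagrams, this also counts partitions of 63 into at most 21 parts.)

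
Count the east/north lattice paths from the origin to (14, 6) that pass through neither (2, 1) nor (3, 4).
Number of paths = 18402

Inclusion–exclusion. Total paths: C(20, 14) = 38760. Through P₁: C(3, 2)·C(17, 12) = 18564. Through P₂: C(7, 3)·C(13, 11) = 2730. Since P₁ is strictly southwest of P₂, a monotone path through both must visit P₁ then P₂; paths through both = C(3, 2)·C(4, 1)·C(13, 11) = 936. Avoid both = 38760 − 18564 − 2730 + 936 = 18402.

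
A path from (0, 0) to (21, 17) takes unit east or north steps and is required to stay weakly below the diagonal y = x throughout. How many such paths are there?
Number of paths = 6541168950

By the reflection principle (André's argument), the number of monotone paths to (21, 17) with n ≤ m that never go above y = x is C(38, 21) − C(38, 22) = 28781143380 − 22239974430 = 6541168950.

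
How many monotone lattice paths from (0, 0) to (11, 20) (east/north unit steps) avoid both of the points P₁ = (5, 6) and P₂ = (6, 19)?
Number of paths = 65741403

Inclusion–exclusion. Total paths: C(31, 11) = 84672315. Through P₁: C(11, 5)·C(20, 6) = 17907120. Through P₂: C(25, 6)·C(6, 5) = 1062600. Since P₁ is strictly southwest of P₂, a monotone path through both must visit P₁ then P₂; paths through both = C(11, 5)·C(14, 1)·C(6, 5) = 38808. Avoid both = 84672315 − 17907120 − 1062600 + 38808 = 65741403.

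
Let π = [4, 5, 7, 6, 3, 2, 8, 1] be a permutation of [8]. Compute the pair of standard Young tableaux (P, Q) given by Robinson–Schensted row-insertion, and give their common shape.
P = [1, 5, 6, 8] / [2] / [3] / [4] / [7];  Q = [1, 2, 3, 7] / [4] / [5] / [6] / [8];  common shape = (4, 1, 1, 1, 1)

Row-insert the values π_1, π_2, … into P one at a time, bumping the leftmost entry strictly greater than the inserted value down to the next row. The recording tableau Q records, in position (i, j), the step at which that cell was added to P.
  Insert 4 (step 1): P = [4];  Q = [1]
  Insert 5 (step 2): P = [4, 5];  Q = [1, 2]
  Insert 7 (step 3): P = [4, 5, 7];  Q = [1, 2, 3]
  Insert 6 (step 4): P = [4, 5, 6] / [7];  Q = [1, 2, 3] / [4]
  Insert 3 (step 5): P = [3, 5, 6] / [4] / [7];  Q = [1, 2, 3] / [4] / [5]
  Insert 2 (step 6): P = [2, 5, 6] / [3] / [4] / [7];  Q = [1, 2, 3] / [4] / [5] / [6]
  Insert 8 (step 7): P = [2, 5, 6, 8] / [3] / [4] / [7];  Q = [1, 2, 3, 7] / [4] / [5] / [6]
  Insert 1 (step 8): P = [1, 5, 6, 8] / [2] / [3] / [4] / [7];  Q = [1, 2, 3, 7] / [4] / [5] / [6] / [8]
Final shape: (4, 1, 1, 1, 1).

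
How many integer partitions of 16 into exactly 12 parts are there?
p(16, 12 parts) = 5

Partitions of n into exactly k parts ↔ partitions of n − k into at most k parts (subtract 1 from each part). For n = 16, k = 12, the partitions are: 5+1+1+1+1+1+1+1+1+1+1+1, 4+2+1+1+1+1+1+1+1+1+1+1, 3+3+1+1+1+1+1+1+1+1+1+1, 3+2+2+1+1+1+1+1+1+1+1+1, 2+2+2+2+1+1+1+1+1+1+1+1. Count = 5.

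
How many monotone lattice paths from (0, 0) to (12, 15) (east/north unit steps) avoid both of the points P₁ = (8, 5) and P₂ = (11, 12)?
Number of paths = 11305021

Inclusion–exclusion. Total paths: C(27, 12) = 17383860. Through P₁: C(13, 8)·C(14, 4) = 1288287. Through P₂: C(23, 11)·C(4, 1) = 5408312. Since P₁ is strictly southwest of P₂, a monotone path through both must visit P₁ then P₂; paths through both = C(13, 8)·C(10, 3)·C(4, 1) = 617760. Avoid both = 17383860 − 1288287 − 5408312 + 617760 = 11305021.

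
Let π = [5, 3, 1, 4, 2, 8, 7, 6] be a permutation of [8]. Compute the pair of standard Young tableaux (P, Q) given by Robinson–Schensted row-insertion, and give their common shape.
P = [1, 2, 6] / [3, 4, 7] / [5, 8];  Q = [1, 4, 6] / [2, 5, 7] / [3, 8];  common shape = (3, 3, 2)

Row-insert the values π_1, π_2, … into P one at a time, bumping the leftmost entry strictly greater than the inserted value down to the next row. The recording tableau Q records, in position (i, j), the step at which that cell was added to P.
  Insert 5 (step 1): P = [5];  Q = [1]
  Insert 3 (step 2): P = [3] / [5];  Q = [1] / [2]
  Insert 1 (step 3): P = [1] / [3] / [5];  Q = [1] / [2] / [3]
  Insert 4 (step 4): P = [1, 4] / [3] / [5];  Q = [1, 4] / [2] / [3]
  Insert 2 (step 5): P = [1, 2] / [3, 4] / [5];  Q = [1, 4] / [2, 5] / [3]
  Insert 8 (step 6): P = [1, 2, 8] / [3, 4] / [5];  Q = [1, 4, 6] / [2, 5] / [3]
  Insert 7 (step 7): P = [1, 2, 7] / [3, 4, 8] / [5];  Q = [1, 4, 6] / [2, 5, 7] / [3]
  Insert 6 (step 8): P = [1, 2, 6] / [3, 4, 7] / [5, 8];  Q = [1, 4, 6] / [2, 5, 7] / [3, 8]
Final shape: (3, 3, 2).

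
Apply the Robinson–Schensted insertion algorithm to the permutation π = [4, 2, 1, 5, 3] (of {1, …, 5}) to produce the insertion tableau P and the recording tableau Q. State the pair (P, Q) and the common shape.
P = [1, 3] / [2, 5] / [4];  Q = [1, 4] / [2, 5] / [3];  common shape = (2, 2, 1)

Row-insert the values π_1, π_2, … into P one at a time, bumping the leftmost entry strictly greater than the inserted value down to the next row. The recording tableau Q records, in position (i, j), the step at which that cell was added to P.
  Insert 4 (step 1): P = [4];  Q = [1]
  Insert 2 (step 2): P = [2] / [4];  Q = [1] / [2]
  Insert 1 (step 3): P = [1] / [2] / [4];  Q = [1] / [2] / [3]
  Insert 5 (step 4): P = [1, 5] / [2] / [4];  Q = [1, 4] / [2] / [3]
  Insert 3 (step 5): P = [1, 3] / [2, 5] / [4];  Q = [1, 4] / [2, 5] / [3]
Final shape: (2, 2, 1).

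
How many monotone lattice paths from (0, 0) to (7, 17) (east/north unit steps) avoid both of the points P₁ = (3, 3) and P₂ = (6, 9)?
Number of paths = 254979

Inclusion–exclusion. Total paths: C(24, 7) = 346104. Through P₁: C(6, 3)·C(18, 4) = 61200. Through P₂: C(15, 6)·C(9, 1) = 45045. Since P₁ is strictly southwest of P₂, a monotone path through both must visit P₁ then P₂; paths through both = C(6, 3)·C(9, 3)·C(9, 1) = 15120. Avoid both = 346104 − 61200 − 45045 + 15120 = 254979.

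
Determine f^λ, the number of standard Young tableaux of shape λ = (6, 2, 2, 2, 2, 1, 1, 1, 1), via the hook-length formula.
# SYT of shape (6, 2, 2, 2, 2, 1, 1, 1, 1) = 1215500

Hook-length formula: f^λ = n! / Π hook(c), product over all cells c of the Young diagram. For λ = (6, 2, 2, 2, 2, 1, 1, 1, 1), n = 18 boxes. Hook lengths by row (left-to-right, top-to-bottom): [14, 9, 4, 3, 2, 1]; [9, 4]; [8, 3]; [7, 2]; [6, 1]; [4]; [3]; [2]; [1]. Product of hooks = 5267275776. So f^λ = 18! / 5267275776 = 6402373705728000 / 5267275776 = 1215500.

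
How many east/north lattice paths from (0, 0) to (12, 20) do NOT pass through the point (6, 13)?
Number of paths = 179234328

Total paths from (0, 0) to (12, 20): C(32, 12) = 225792840. Paths through (6, 13): (paths (0, 0) → (6, 13)) × (paths (6, 13) → (12, 20)) = C(19, 6) · C(13, 6) = 27132 · 1716 = 46558512. Avoidance count = 225792840 − 46558512 = 179234328.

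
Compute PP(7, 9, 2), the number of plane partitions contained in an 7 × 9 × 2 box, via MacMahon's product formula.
PP(7, 9, 2) = 27810640

Evaluate the triple product over i = 1..7, j = 1..9, k = 1..2. The factors are (2/1) · (3/2) · (3/2) · (4/3) · (4/3) · (5/4) · (5/4) · (6/5) · … (126 factors total). The numerators and denominators telescope so the product is an integer; carrying out the multiplication exactly gives PP(7, 9, 2) = 27810640.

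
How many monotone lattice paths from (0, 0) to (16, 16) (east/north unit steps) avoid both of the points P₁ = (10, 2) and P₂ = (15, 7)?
Number of paths = 596983110

Inclusion–exclusion. Total paths: C(32, 16) = 601080390. Through P₁: C(12, 10)·C(20, 6) = 2558160. Through P₂: C(22, 15)·C(10, 1) = 1705440. Since P₁ is strictly southwest of P₂, a monotone path through both must visit P₁ then P₂; paths through both = C(12, 10)·C(10, 5)·C(10, 1) = 166320. Avoid both = 601080390 − 2558160 − 1705440 + 166320 = 596983110.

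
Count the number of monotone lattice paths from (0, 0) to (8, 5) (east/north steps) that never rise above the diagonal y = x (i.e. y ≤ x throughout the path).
Number of paths = 572

By the reflection principle (André's argument), the number of monotone paths to (8, 5) with n ≤ m that never go above y = x is C(13, 8) − C(13, 9) = 1287 − 715 = 572.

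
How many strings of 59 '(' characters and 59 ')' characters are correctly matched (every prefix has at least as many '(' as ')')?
C_59 = 405944995127576985730643443367112

These balanced parentheses are counted by the Catalan number C_n = (1/(n + 1)) · C(2n, n). For n = 59: C_59 = (1/60) · C(118, 59) = 24356699707654619143838606602026720/60 = 405944995127576985730643443367112.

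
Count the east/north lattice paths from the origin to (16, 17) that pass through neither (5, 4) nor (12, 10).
Number of paths = 710247066

Inclusion–exclusion. Total paths: C(33, 16) = 1166803110. Through P₁: C(9, 5)·C(24, 11) = 314514144. Through P₂: C(22, 12)·C(11, 4) = 213393180. Since P₁ is strictly southwest of P₂, a monotone path through both must visit P₁ then P₂; paths through both = C(9, 5)·C(13, 7)·C(11, 4) = 71351280. Avoid both = 1166803110 − 314514144 − 213393180 + 71351280 = 710247066.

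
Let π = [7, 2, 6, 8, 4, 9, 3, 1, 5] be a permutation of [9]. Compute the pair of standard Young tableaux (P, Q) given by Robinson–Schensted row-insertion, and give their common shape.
P = [1, 3, 5, 9] / [2, 8] / [4] / [6] / [7];  Q = [1, 3, 4, 6] / [2, 9] / [5] / [7] / [8];  common shape = (4, 2, 1, 1, 1)

Row-insert the values π_1, π_2, … into P one at a time, bumping the leftmost entry strictly greater than the inserted value down to the next row. The recording tableau Q records, in position (i, j), the step at which that cell was added to P.
  Insert 7 (step 1): P = [7];  Q = [1]
  Insert 2 (step 2): P = [2] / [7];  Q = [1] / [2]
  Insert 6 (step 3): P = [2, 6] / [7];  Q = [1, 3] / [2]
  Insert 8 (step 4): P = [2, 6, 8] / [7];  Q = [1, 3, 4] / [2]
  Insert 4 (step 5): P = [2, 4, 8] / [6] / [7];  Q = [1, 3, 4] / [2] / [5]
  Insert 9 (step 6): P = [2, 4, 8, 9] / [6] / [7];  Q = [1, 3, 4, 6] / [2] / [5]
  Insert 3 (step 7): P = [2, 3, 8, 9] / [4] / [6] / [7];  Q = [1, 3, 4, 6] / [2] / [5] / [7]
  Insert 1 (step 8): P = [1, 3, 8, 9] / [2] / [4] / [6] / [7];  Q = [1, 3, 4, 6] / [2] / [5] / [7] / [8]
  Insert 5 (step 9): P = [1, 3, 5, 9] / [2, 8] / [4] / [6] / [7];  Q = [1, 3, 4, 6] / [2, 9] / [5] / [7] / [8]
Final shape: (4, 2, 1, 1, 1).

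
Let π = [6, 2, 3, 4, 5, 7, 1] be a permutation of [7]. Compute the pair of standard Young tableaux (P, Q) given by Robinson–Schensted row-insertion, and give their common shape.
P = [1, 3, 4, 5, 7] / [2] / [6];  Q = [1, 3, 4, 5, 6] / [2] / [7];  common shape = (5, 1, 1)

Row-insert the values π_1, π_2, … into P one at a time, bumping the leftmost entry strictly greater than the inserted value down to the next row. The recording tableau Q records, in position (i, j), the step at which that cell was added to P.
  Insert 6 (step 1): P = [6];  Q = [1]
  Insert 2 (step 2): P = [2] / [6];  Q = [1] / [2]
  Insert 3 (step 3): P = [2, 3] / [6];  Q = [1, 3] / [2]
  Insert 4 (step 4): P = [2, 3, 4] / [6];  Q = [1, 3, 4] / [2]
  Insert 5 (step 5): P = [2, 3, 4, 5] / [6];  Q = [1, 3, 4, 5] / [2]
  Insert 7 (step 6): P = [2, 3, 4, 5, 7] / [6];  Q = [1, 3, 4, 5, 6] / [2]
  Insert 1 (step 7): P = [1, 3, 4, 5, 7] / [2] / [6];  Q = [1, 3, 4, 5, 6] / [2] / [7]
Final shape: (5, 1, 1).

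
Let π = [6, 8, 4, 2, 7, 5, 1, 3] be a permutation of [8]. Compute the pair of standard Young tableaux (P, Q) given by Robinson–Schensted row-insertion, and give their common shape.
P = [1, 3] / [2, 5] / [4, 7] / [6, 8];  Q = [1, 2] / [3, 5] / [4, 6] / [7, 8];  common shape = (2, 2, 2, 2)

Row-insert the values π_1, π_2, … into P one at a time, bumping the leftmost entry strictly greater than the inserted value down to the next row. The recording tableau Q records, in position (i, j), the step at which that cell was added to P.
  Insert 6 (step 1): P = [6];  Q = [1]
  Insert 8 (step 2): P = [6, 8];  Q = [1, 2]
  Insert 4 (step 3): P = [4, 8] / [6];  Q = [1, 2] / [3]
  Insert 2 (step 4): P = [2, 8] / [4] / [6];  Q = [1, 2] / [3] / [4]
  Insert 7 (step 5): P = [2, 7] / [4, 8] / [6];  Q = [1, 2] / [3, 5] / [4]
  Insert 5 (step 6): P = [2, 5] / [4, 7] / [6, 8];  Q = [1, 2] / [3, 5] / [4, 6]
  Insert 1 (step 7): P = [1, 5] / [2, 7] / [4, 8] / [6];  Q = [1, 2] / [3, 5] / [4, 6] / [7]
  Insert 3 (step 8): P = [1, 3] / [2, 5] / [4, 7] / [6, 8];  Q = [1, 2] / [3, 5] / [4, 6] / [7, 8]
Final shape: (2, 2, 2, 2).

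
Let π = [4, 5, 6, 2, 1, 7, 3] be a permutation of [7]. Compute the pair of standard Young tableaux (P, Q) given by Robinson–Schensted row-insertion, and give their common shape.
P = [1, 3, 6, 7] / [2, 5] / [4];  Q = [1, 2, 3, 6] / [4, 7] / [5];  common shape = (4, 2, 1)

Row-insert the values π_1, π_2, … into P one at a time, bumping the leftmost entry strictly greater than the inserted value down to the next row. The recording tableau Q records, in position (i, j), the step at which that cell was added to P.
  Insert 4 (step 1): P = [4];  Q = [1]
  Insert 5 (step 2): P = [4, 5];  Q = [1, 2]
  Insert 6 (step 3): P = [4, 5, 6];  Q = [1, 2, 3]
  Insert 2 (step 4): P = [2, 5, 6] / [4];  Q = [1, 2, 3] / [4]
  Insert 1 (step 5): P = [1, 5, 6] / [2] / [4];  Q = [1, 2, 3] / [4] / [5]
  Insert 7 (step 6): P = [1, 5, 6, 7] / [2] / [4];  Q = [1, 2, 3, 6] / [4] / [5]
  Insert 3 (step 7): P = [1, 3, 6, 7] / [2, 5] / [4];  Q = [1, 2, 3, 6] / [4, 7] / [5]
Final shape: (4, 2, 1).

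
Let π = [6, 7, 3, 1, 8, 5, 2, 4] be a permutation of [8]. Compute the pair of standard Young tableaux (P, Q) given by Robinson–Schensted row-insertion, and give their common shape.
P = [1, 2, 4] / [3, 5, 8] / [6, 7];  Q = [1, 2, 5] / [3, 6, 8] / [4, 7];  common shape = (3, 3, 2)

Row-insert the values π_1, π_2, … into P one at a time, bumping the leftmost entry strictly greater than the inserted value down to the next row. The recording tableau Q records, in position (i, j), the step at which that cell was added to P.
  Insert 6 (step 1): P = [6];  Q = [1]
  Insert 7 (step 2): P = [6, 7];  Q = [1, 2]
  Insert 3 (step 3): P = [3, 7] / [6];  Q = [1, 2] / [3]
  Insert 1 (step 4): P = [1, 7] / [3] / [6];  Q = [1, 2] / [3] / [4]
  Insert 8 (step 5): P = [1, 7, 8] / [3] / [6];  Q = [1, 2, 5] / [3] / [4]
  Insert 5 (step 6): P = [1, 5, 8] / [3, 7] / [6];  Q = [1, 2, 5] / [3, 6] / [4]
  Insert 2 (step 7): P = [1, 2, 8] / [3, 5] / [6, 7];  Q = [1, 2, 5] / [3, 6] / [4, 7]
  Insert 4 (step 8): P = [1, 2, 4] / [3, 5, 8] / [6, 7];  Q = [1, 2, 5] / [3, 6, 8] / [4, 7]
Final shape: (3, 3, 2).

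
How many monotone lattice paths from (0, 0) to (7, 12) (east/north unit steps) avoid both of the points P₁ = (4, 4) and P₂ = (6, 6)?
Number of paths = 35310

Inclusion–exclusion. Total paths: C(19, 7) = 50388. Through P₁: C(8, 4)·C(11, 3) = 11550. Through P₂: C(12, 6)·C(7, 1) = 6468. Since P₁ is strictly southwest of P₂, a monotone path through both must visit P₁ then P₂; paths through both = C(8, 4)·C(4, 2)·C(7, 1) = 2940. Avoid both = 50388 − 11550 − 6468 + 2940 = 35310.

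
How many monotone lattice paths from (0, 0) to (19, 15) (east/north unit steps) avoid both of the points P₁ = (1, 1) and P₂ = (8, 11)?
Number of paths = 863019930

Inclusion–exclusion. Total paths: C(34, 19) = 1855967520. Through P₁: C(2, 1)·C(32, 18) = 942871200. Through P₂: C(19, 8)·C(15, 11) = 103169430. Since P₁ is strictly southwest of P₂, a monotone path through both must visit P₁ then P₂; paths through both = C(2, 1)·C(17, 7)·C(15, 11) = 53093040. Avoid both = 1855967520 − 942871200 − 103169430 + 53093040 = 863019930.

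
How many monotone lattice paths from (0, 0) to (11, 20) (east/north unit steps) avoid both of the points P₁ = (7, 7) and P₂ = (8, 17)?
Number of paths = 55627695

Inclusion–exclusion. Total paths: C(31, 11) = 84672315. Through P₁: C(14, 7)·C(17, 4) = 8168160. Through P₂: C(25, 8)·C(6, 3) = 21631500. Since P₁ is strictly southwest of P₂, a monotone path through both must visit P₁ then P₂; paths through both = C(14, 7)·C(11, 1)·C(6, 3) = 755040. Avoid both = 84672315 − 8168160 − 21631500 + 755040 = 55627695.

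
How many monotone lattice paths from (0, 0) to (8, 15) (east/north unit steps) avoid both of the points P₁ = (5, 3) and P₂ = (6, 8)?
Number of paths = 368822

Inclusion–exclusion. Total paths: C(23, 8) = 490314. Through P₁: C(8, 5)·C(15, 3) = 25480. Through P₂: C(14, 6)·C(9, 2) = 108108. Since P₁ is strictly southwest of P₂, a monotone path through both must visit P₁ then P₂; paths through both = C(8, 5)·C(6, 1)·C(9, 2) = 12096. Avoid both = 490314 − 25480 − 108108 + 12096 = 368822.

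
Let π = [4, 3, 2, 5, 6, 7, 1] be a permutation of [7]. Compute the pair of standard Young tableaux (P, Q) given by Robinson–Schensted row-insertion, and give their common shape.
P = [1, 5, 6, 7] / [2] / [3] / [4];  Q = [1, 4, 5, 6] / [2] / [3] / [7];  common shape = (4, 1, 1, 1)

Row-insert the values π_1, π_2, … into P one at a time, bumping the leftmost entry strictly greater than the inserted value down to the next row. The recording tableau Q records, in position (i, j), the step at which that cell was added to P.
  Insert 4 (step 1): P = [4];  Q = [1]
  Insert 3 (step 2): P = [3] / [4];  Q = [1] / [2]
  Insert 2 (step 3): P = [2] / [3] / [4];  Q = [1] / [2] / [3]
  Insert 5 (step 4): P = [2, 5] / [3] / [4];  Q = [1, 4] / [2] / [3]
  Insert 6 (step 5): P = [2, 5, 6] / [3] / [4];  Q = [1, 4, 5] / [2] / [3]
  Insert 7 (step 6): P = [2, 5, 6, 7] / [3] / [4];  Q = [1, 4, 5, 6] / [2] / [3]
  Insert 1 (step 7): P = [1, 5, 6, 7] / [2] / [3] / [4];  Q = [1, 4, 5, 6] / [2] / [3] / [7]
Final shape: (4, 1, 1, 1).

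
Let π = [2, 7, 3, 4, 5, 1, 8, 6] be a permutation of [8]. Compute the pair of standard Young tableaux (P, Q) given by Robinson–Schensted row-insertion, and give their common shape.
P = [1, 3, 4, 5, 6] / [2, 8] / [7];  Q = [1, 2, 4, 5, 7] / [3, 8] / [6];  common shape = (5, 2, 1)

Row-insert the values π_1, π_2, … into P one at a time, bumping the leftmost entry strictly greater than the inserted value down to the next row. The recording tableau Q records, in position (i, j), the step at which that cell was added to P.
  Insert 2 (step 1): P = [2];  Q = [1]
  Insert 7 (step 2): P = [2, 7];  Q = [1, 2]
  Insert 3 (step 3): P = [2, 3] / [7];  Q = [1, 2] / [3]
  Insert 4 (step 4): P = [2, 3, 4] / [7];  Q = [1, 2, 4] / [3]
  Insert 5 (step 5): P = [2, 3, 4, 5] / [7];  Q = [1, 2, 4, 5] / [3]
  Insert 1 (step 6): P = [1, 3, 4, 5] / [2] / [7];  Q = [1, 2, 4, 5] / [3] / [6]
  Insert 8 (step 7): P = [1, 3, 4, 5, 8] / [2] / [7];  Q = [1, 2, 4, 5, 7] / [3] / [6]
  Insert 6 (step 8): P = [1, 3, 4, 5, 6] / [2, 8] / [7];  Q = [1, 2, 4, 5, 7] / [3, 8] / [6]
Final shape: (5, 2, 1).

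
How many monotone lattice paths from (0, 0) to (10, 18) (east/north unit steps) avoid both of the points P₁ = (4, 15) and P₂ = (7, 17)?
Number of paths = 11568150

Inclusion–exclusion. Total paths: C(28, 10) = 13123110. Through P₁: C(19, 4)·C(9, 6) = 325584. Through P₂: C(24, 7)·C(4, 3) = 1384416. Since P₁ is strictly southwest of P₂, a monotone path through both must visit P₁ then P₂; paths through both = C(19, 4)·C(5, 3)·C(4, 3) = 155040. Avoid both = 13123110 − 325584 − 1384416 + 155040 = 11568150.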